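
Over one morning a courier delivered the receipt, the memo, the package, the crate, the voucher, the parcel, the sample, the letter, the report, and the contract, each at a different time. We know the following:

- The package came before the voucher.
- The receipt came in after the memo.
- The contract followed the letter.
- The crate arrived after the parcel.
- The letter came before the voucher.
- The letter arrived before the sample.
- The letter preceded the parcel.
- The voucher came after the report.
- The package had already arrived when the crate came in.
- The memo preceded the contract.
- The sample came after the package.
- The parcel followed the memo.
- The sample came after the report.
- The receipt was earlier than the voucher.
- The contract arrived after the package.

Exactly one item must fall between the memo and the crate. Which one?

the parcel

Tracing the constraints gives the memo → the parcel → the crate, so the parcel sits after the memo and before the crate.
No other item is forced both after the memo and before the crate.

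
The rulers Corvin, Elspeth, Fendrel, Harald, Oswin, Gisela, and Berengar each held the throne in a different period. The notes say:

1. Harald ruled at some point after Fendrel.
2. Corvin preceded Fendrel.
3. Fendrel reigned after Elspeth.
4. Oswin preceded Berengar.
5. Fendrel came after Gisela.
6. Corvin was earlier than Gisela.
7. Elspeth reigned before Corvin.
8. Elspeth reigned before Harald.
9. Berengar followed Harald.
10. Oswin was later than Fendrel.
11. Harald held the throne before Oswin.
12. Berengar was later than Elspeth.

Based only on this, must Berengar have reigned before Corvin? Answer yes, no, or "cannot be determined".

no

Tracing the constraints gives Corvin → Fendrel → Harald → Berengar, so Corvin must come before Berengar.
That means Berengar cannot be before Corvin.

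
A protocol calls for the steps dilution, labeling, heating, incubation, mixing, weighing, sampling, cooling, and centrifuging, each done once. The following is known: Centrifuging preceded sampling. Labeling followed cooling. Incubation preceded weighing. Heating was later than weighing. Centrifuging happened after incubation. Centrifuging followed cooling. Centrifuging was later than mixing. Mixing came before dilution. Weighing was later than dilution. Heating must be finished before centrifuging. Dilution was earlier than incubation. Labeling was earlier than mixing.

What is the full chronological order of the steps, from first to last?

The constraints fix every adjacent pair, so only one ordering works:
cooling → labeling → mixing → dilution → incubation → weighing → heating → centrifuging → sampling.

cooling, labeling, mixing, dilution, incubation, weighing, heating, centrifuging, sampling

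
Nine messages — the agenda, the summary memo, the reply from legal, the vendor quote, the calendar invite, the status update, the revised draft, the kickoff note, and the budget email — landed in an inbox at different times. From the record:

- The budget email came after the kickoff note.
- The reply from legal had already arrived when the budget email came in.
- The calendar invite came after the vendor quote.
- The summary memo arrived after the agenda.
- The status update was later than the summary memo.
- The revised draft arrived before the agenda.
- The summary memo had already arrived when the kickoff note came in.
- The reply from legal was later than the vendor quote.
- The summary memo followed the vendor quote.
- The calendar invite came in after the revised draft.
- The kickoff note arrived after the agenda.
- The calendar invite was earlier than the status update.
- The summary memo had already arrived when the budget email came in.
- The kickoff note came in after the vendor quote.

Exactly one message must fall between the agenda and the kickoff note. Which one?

Tracing the constraints gives the agenda → the summary memo → the kickoff note, so the summary memo sits after the agenda and before the kickoff note.
No other message is forced both after the agenda and before the kickoff note.

the summary memo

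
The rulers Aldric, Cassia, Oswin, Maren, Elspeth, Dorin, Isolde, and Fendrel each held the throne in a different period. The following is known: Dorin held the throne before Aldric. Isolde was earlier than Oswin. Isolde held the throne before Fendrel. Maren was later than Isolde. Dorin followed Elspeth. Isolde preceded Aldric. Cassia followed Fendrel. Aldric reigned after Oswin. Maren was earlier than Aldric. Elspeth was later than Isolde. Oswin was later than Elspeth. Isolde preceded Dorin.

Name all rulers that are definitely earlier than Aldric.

Dorin, Elspeth, Isolde, Maren, Oswin

Directly stated before Aldric: Dorin, Isolde, Maren, and Oswin.
Elspeth reaches Aldric via Elspeth → Dorin → Aldric.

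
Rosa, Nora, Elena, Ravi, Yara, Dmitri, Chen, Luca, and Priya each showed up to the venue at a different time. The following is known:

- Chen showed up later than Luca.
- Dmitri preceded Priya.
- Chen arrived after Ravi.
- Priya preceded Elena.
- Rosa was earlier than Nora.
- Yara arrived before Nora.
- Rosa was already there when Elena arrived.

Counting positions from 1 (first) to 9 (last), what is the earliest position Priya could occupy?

2

Dmitri must come before Priya — 1 forced predecessor.
Nothing else is forced ahead of Priya, so their earliest slot is position 1 + 1 = 2.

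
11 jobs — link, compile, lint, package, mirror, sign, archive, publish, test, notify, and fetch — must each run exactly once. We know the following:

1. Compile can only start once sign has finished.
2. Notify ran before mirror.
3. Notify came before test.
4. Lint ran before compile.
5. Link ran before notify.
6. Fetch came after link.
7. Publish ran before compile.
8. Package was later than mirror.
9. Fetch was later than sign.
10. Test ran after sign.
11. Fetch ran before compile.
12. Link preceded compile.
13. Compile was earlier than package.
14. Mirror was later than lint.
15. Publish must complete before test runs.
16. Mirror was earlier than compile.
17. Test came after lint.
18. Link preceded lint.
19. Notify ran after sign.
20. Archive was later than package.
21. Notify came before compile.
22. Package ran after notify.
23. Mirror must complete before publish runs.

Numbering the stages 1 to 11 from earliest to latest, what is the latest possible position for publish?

7

Publish must come before archive, compile, package, and test — 4 stages forced after it.
Everything else can be placed before publish in some valid order, so publish can sit as late as position 11 − 4 = 7.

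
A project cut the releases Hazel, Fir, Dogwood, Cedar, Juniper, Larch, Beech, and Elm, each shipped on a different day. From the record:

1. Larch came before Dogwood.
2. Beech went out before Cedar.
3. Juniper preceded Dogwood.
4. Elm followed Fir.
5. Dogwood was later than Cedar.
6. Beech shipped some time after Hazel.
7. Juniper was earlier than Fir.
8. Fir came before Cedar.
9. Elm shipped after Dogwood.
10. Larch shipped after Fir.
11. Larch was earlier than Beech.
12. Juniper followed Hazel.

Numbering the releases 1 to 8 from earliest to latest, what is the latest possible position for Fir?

Fir must come before Beech, Cedar, Dogwood, Elm, and Larch — 5 releases forced after it.
Everything else can be placed before Fir in some valid order, so Fir can sit as late as position 8 − 5 = 3.

3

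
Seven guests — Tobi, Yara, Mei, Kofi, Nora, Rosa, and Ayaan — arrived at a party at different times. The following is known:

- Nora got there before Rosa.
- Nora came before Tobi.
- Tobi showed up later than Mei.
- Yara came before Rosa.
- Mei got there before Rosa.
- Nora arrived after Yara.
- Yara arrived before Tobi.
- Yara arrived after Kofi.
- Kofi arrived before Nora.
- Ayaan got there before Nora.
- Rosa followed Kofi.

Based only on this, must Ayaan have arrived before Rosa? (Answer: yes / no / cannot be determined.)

yes

Chain the constraints: Ayaan → Nora → Rosa. Each link is directly stated, so Ayaan comes before Rosa.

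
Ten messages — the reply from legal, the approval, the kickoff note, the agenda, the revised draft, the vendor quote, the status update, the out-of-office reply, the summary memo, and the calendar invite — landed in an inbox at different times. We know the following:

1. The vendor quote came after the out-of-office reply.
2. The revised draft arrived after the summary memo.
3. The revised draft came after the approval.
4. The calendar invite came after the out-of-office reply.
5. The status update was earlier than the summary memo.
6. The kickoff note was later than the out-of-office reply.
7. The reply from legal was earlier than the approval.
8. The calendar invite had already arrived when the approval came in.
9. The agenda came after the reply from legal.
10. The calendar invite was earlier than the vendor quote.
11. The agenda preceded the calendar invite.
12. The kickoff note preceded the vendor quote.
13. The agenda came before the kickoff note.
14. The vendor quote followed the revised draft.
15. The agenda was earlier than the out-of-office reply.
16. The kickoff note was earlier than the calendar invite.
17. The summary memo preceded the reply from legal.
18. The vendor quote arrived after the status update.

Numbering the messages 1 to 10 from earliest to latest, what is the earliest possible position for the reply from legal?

The status update and the summary memo must both come before the reply from legal — 2 forced predecessors.
Nothing else is forced ahead of the reply from legal, so its earliest slot is position 2 + 1 = 3.

3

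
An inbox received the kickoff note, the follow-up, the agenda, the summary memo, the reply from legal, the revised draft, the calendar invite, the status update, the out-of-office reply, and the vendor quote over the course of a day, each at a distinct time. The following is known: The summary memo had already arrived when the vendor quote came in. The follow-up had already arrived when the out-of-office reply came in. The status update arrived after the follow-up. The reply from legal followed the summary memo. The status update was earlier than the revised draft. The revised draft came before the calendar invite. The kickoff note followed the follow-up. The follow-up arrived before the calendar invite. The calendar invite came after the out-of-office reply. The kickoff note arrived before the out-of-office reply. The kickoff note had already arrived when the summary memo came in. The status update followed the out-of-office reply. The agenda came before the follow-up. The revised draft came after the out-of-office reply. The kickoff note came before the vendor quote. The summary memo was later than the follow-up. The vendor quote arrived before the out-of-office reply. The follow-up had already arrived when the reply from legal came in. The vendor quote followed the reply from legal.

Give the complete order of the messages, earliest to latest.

The constraints fix every adjacent pair, so only one ordering works:
the agenda → the follow-up → the kickoff note → the summary memo → the reply from legal → the vendor quote → the out-of-office reply → the status update → the revised draft → the calendar invite.

the agenda, the follow-up, the kickoff note, the summary memo, the reply from legal, the vendor quote, the out-of-office reply, the status update, the revised draft, the calendar invite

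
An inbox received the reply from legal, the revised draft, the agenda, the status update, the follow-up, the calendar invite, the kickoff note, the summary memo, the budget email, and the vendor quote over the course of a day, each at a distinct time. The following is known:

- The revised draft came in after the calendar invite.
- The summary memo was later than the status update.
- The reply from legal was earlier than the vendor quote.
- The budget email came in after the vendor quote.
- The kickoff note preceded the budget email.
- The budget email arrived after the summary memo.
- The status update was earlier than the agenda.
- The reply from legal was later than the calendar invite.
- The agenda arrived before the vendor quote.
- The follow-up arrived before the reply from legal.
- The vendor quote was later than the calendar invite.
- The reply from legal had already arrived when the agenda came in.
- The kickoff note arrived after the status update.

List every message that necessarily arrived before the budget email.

the agenda, the calendar invite, the follow-up, the kickoff note, the reply from legal, the status update, the summary memo, the vendor quote

Directly stated before the budget email: the kickoff note, the summary memo, and the vendor quote.
The agenda reaches the budget email via the agenda → the vendor quote → the budget email.
The calendar invite reaches the budget email via the calendar invite → the vendor quote → the budget email.
The follow-up reaches the budget email via the follow-up → the reply from legal → the vendor quote → the budget email.
Likewise the reply from legal and the status update each reach the budget email by chaining the stated constraints.
No chain forces the revised draft ahead of the budget email.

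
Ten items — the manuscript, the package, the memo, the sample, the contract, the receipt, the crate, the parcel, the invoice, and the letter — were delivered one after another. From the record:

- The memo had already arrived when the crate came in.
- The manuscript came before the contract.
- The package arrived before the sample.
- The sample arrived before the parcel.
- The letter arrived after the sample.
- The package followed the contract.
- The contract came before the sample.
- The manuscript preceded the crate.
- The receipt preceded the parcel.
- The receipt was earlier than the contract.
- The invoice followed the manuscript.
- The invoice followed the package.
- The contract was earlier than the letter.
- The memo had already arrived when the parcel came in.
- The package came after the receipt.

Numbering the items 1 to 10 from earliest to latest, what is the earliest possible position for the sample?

5

The contract, the manuscript, the package, and the receipt must all come before the sample — 4 forced predecessors.
Nothing else is forced ahead of the sample, so its earliest slot is position 4 + 1 = 5.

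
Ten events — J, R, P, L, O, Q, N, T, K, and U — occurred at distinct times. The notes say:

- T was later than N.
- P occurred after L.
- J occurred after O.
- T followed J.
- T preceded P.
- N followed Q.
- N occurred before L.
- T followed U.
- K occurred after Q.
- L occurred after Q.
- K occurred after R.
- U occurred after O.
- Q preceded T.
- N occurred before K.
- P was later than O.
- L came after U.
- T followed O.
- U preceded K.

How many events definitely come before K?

5

Directly stated before K: N, Q, R, and U.
O reaches K via O → U → K.
No chain forces L (or any of the others) ahead of K.
That's N, O, Q, R, and U — 5 in all.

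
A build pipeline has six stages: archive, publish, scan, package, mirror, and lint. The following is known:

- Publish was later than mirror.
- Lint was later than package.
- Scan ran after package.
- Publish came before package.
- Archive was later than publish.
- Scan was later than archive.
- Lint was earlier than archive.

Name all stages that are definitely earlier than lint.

mirror, package, publish

Directly stated before lint: package.
Mirror reaches lint via mirror → publish → package → lint.
Publish reaches lint via publish → package → lint.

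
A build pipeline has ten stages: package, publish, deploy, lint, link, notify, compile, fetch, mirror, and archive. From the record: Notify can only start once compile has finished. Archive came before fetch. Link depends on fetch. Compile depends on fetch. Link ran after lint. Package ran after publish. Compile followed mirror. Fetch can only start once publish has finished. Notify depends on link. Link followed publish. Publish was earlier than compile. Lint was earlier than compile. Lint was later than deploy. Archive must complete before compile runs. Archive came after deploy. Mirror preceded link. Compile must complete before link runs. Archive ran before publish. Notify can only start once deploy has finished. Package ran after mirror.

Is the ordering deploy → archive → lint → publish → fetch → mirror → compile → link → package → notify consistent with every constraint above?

yes

Check each stated constraint against the proposed order — e.g. archive is ahead of compile; deploy is ahead of notify. Every pair is in the required order; nothing is violated.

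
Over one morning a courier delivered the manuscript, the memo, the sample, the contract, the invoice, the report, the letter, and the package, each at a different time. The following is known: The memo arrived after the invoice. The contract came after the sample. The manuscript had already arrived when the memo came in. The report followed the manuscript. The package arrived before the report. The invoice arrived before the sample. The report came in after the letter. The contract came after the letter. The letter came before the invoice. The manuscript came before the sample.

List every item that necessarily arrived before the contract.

the invoice, the letter, the manuscript, the sample

Directly stated before the contract: the letter and the sample.
The invoice reaches the contract via the invoice → the sample → the contract.
The manuscript reaches the contract via the manuscript → the sample → the contract.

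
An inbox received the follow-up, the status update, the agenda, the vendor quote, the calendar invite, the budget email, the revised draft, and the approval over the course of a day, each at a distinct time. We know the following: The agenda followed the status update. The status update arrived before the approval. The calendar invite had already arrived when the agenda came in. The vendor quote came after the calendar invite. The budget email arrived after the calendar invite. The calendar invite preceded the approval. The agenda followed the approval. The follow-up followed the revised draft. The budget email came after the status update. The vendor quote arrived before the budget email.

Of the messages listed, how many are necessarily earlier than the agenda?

3

Directly stated before the agenda: the approval, the calendar invite, and the status update.
That's the approval, the calendar invite, and the status update — 3 in all.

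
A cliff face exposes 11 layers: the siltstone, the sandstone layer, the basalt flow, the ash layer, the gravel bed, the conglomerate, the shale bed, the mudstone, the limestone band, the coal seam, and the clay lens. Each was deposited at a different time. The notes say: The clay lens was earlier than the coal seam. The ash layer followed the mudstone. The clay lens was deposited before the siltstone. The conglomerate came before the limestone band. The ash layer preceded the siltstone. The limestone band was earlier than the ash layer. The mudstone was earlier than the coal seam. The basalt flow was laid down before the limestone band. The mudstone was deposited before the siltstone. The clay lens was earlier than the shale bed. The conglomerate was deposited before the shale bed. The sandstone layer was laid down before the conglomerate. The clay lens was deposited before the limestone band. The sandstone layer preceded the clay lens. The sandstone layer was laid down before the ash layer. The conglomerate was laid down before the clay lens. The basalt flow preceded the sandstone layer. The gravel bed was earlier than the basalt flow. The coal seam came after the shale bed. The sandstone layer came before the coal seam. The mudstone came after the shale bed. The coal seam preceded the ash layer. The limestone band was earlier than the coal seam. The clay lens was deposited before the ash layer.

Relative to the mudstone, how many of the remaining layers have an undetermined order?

Forced before the mudstone: the basalt flow, the clay lens, the conglomerate, the gravel bed, the sandstone layer, and the shale bed; forced after the mudstone: the ash layer, the coal seam, and the siltstone.
That leaves the limestone band with no forced order relative to the mudstone — 1.

1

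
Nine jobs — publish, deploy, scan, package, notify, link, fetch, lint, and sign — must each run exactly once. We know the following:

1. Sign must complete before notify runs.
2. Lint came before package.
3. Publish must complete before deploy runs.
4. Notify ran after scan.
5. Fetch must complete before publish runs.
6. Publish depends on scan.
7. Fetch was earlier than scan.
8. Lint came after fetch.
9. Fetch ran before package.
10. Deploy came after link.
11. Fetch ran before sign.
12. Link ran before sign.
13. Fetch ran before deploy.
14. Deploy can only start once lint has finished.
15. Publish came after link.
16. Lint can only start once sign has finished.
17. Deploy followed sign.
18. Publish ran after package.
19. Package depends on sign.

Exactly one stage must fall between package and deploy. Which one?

Tracing the constraints gives package → publish → deploy, so publish sits after package and before deploy.
No other stage is forced both after package and before deploy.

publish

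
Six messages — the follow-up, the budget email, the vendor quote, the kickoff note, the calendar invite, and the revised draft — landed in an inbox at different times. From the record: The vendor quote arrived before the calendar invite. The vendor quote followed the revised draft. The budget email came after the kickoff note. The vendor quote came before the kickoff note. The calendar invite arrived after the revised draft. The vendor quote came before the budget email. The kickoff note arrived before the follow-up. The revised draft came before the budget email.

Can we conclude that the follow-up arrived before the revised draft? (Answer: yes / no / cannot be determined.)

Tracing the constraints gives the revised draft → the vendor quote → the kickoff note → the follow-up, so the revised draft must come before the follow-up.
That means the follow-up cannot be before the revised draft.

no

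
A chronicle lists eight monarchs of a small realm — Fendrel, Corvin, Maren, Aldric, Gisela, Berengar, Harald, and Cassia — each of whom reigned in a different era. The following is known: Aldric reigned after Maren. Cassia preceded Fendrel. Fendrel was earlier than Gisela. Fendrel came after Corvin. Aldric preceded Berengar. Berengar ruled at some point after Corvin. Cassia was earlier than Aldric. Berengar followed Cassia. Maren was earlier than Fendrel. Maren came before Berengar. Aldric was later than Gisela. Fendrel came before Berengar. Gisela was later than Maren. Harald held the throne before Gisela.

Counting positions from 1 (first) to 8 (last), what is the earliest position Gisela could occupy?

6

Cassia, Corvin, Fendrel, Harald, and Maren must all come before Gisela — 5 forced predecessors.
Nothing else is forced ahead of Gisela, so their earliest slot is position 5 + 1 = 6.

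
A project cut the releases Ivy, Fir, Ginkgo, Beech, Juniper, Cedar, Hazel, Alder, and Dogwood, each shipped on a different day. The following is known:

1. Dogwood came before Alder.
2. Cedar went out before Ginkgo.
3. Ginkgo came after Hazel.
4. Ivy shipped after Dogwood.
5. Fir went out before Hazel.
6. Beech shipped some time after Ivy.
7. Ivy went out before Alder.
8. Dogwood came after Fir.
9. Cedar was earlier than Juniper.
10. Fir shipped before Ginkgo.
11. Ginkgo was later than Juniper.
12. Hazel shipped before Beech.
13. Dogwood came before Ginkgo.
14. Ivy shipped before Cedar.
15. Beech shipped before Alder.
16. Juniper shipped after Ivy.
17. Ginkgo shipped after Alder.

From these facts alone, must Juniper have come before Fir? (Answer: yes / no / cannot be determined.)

no

Tracing the constraints gives Fir → Dogwood → Ivy → Juniper, so Fir must come before Juniper.
That means Juniper cannot be before Fir.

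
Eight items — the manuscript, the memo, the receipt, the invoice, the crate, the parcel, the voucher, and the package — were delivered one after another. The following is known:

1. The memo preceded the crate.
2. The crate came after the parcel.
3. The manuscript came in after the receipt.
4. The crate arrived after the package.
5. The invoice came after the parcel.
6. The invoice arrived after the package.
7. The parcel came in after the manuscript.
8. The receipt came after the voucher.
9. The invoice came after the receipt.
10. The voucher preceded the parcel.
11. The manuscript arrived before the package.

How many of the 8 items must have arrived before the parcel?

Directly stated before the parcel: the manuscript and the voucher.
The receipt reaches the parcel via the receipt → the manuscript → the parcel.
No chain forces the package (or any of the others) ahead of the parcel.
That's the manuscript, the receipt, and the voucher — 3 in all.

3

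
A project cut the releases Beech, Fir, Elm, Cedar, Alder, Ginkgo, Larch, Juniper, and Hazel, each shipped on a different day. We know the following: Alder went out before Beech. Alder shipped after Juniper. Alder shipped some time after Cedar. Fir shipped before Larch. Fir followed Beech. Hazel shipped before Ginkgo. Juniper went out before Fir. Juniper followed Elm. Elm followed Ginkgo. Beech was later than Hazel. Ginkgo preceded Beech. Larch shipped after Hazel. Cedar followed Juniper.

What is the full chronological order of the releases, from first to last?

Hazel, Ginkgo, Elm, Juniper, Cedar, Alder, Beech, Fir, Larch

The constraints fix every adjacent pair, so only one ordering works:
Hazel → Ginkgo → Elm → Juniper → Cedar → Alder → Beech → Fir → Larch.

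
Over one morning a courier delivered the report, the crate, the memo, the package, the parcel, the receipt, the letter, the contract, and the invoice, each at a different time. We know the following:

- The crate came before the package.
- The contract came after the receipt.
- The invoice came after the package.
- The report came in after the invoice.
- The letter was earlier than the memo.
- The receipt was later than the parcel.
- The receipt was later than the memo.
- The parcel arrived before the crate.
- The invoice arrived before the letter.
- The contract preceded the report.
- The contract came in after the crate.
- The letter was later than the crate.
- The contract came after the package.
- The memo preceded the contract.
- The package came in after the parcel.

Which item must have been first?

the parcel

The parcel has a chain of constraints placing it before every other item, so the parcel must be first.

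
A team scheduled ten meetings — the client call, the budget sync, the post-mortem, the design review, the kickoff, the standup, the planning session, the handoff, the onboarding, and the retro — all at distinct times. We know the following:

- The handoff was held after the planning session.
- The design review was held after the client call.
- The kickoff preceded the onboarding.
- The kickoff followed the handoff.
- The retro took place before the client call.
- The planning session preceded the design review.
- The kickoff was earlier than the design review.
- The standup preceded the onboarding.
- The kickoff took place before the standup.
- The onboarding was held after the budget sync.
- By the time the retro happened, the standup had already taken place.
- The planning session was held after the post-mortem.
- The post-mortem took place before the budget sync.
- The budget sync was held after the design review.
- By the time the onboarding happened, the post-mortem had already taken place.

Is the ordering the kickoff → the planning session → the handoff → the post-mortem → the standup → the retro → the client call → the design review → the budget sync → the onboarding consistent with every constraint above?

no

The constraints require the handoff before the kickoff, but in the proposed sequence the kickoff appears ahead of the handoff. That one violation is enough.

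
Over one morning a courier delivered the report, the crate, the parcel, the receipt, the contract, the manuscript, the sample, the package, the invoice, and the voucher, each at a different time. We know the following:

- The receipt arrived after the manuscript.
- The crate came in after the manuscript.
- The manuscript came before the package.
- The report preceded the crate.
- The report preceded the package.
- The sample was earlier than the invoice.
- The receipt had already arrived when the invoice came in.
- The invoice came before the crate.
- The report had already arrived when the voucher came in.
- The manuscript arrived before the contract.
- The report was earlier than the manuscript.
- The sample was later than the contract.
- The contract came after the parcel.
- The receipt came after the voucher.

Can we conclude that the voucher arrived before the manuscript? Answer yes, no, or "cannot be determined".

No chain of stated constraints runs from the voucher to the manuscript, and none runs from the manuscript to the voucher either.
So the relative order of the voucher and the manuscript is not fixed by the given facts.

cannot be determined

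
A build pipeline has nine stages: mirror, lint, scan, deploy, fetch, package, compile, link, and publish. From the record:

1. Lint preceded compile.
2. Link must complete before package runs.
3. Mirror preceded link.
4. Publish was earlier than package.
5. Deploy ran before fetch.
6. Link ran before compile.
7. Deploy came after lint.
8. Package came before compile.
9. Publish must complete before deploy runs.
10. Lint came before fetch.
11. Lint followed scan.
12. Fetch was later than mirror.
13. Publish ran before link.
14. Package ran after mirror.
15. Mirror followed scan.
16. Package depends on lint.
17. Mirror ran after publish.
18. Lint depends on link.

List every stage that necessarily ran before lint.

Directly stated before lint: link and scan.
Mirror reaches lint via mirror → link → lint.
Publish reaches lint via publish → link → lint.
No chain forces compile (or any of the others) ahead of lint.

link, mirror, publish, scan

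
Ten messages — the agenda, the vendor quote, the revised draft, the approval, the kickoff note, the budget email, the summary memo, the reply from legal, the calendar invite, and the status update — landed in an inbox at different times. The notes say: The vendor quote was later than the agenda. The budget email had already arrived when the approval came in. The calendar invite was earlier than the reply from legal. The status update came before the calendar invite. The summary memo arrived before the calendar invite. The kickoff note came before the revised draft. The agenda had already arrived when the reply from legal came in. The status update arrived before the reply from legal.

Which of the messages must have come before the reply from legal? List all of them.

the agenda, the calendar invite, the status update, the summary memo

Directly stated before the reply from legal: the agenda, the calendar invite, and the status update.
The summary memo reaches the reply from legal via the summary memo → the calendar invite → the reply from legal.
No chain forces the approval (or any of the others) ahead of the reply from legal.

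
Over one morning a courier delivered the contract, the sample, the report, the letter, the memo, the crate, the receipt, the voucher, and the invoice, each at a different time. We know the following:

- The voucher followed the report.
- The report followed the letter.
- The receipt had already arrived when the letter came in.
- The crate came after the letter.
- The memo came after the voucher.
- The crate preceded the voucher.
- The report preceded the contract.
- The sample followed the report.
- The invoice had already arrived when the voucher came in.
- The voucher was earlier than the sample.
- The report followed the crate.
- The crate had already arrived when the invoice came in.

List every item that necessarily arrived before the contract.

Directly stated before the contract: the report.
The crate reaches the contract via the crate → the report → the contract.
The letter reaches the contract via the letter → the report → the contract.
The receipt reaches the contract via the receipt → the letter → the report → the contract.
No chain forces the sample (or any of the others) ahead of the contract.

the crate, the letter, the receipt, the report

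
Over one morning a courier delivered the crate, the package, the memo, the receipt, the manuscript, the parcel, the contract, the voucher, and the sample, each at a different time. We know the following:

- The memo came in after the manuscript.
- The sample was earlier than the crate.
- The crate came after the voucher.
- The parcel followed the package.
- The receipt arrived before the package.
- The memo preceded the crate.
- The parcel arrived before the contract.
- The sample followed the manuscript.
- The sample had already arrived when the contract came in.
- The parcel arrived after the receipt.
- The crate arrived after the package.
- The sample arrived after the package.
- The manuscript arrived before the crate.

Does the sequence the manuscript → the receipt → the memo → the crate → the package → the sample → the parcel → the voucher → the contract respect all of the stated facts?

The constraints require the package before the crate, but in the proposed sequence the crate appears ahead of the package. That one violation is enough.

no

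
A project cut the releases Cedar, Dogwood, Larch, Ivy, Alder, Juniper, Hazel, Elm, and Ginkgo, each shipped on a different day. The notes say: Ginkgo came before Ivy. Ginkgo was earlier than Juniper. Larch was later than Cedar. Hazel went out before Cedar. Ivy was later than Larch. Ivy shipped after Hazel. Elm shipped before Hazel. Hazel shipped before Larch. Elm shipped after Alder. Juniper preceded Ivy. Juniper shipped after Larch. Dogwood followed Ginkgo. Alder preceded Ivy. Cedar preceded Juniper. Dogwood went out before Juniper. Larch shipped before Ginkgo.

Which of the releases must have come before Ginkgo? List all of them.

Directly stated before Ginkgo: Larch.
Alder reaches Ginkgo via Alder → Elm → Hazel → Larch → Ginkgo.
Cedar reaches Ginkgo via Cedar → Larch → Ginkgo.
Elm reaches Ginkgo via Elm → Hazel → Larch → Ginkgo.
Likewise Hazel reaches Ginkgo by chaining the stated constraints.
No chain forces Ivy (or any of the others) ahead of Ginkgo.

Alder, Cedar, Elm, Hazel, Larch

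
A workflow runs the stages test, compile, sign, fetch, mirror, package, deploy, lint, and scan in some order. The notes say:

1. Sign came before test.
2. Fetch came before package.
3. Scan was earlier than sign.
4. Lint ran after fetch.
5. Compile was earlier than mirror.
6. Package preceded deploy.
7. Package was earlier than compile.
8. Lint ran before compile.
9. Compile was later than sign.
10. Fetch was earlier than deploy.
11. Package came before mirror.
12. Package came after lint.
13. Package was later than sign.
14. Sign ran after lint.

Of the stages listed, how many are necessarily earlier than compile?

Directly stated before compile: lint, package, and sign.
Fetch reaches compile via fetch → package → compile.
Scan reaches compile via scan → sign → compile.
No chain forces test (or any of the others) ahead of compile.
That's fetch, lint, package, scan, and sign — 5 in all.

5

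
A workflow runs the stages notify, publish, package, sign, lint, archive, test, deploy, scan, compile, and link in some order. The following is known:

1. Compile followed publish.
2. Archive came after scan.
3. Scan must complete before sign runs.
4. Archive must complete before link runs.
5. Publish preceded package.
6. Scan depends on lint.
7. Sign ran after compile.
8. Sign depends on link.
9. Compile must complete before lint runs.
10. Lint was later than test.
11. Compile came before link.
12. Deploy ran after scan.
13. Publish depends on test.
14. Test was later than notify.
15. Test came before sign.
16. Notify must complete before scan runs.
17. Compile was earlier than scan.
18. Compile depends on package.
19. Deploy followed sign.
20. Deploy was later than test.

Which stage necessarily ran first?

Notify has a chain of constraints placing it before every other stage, so notify must be first.

notify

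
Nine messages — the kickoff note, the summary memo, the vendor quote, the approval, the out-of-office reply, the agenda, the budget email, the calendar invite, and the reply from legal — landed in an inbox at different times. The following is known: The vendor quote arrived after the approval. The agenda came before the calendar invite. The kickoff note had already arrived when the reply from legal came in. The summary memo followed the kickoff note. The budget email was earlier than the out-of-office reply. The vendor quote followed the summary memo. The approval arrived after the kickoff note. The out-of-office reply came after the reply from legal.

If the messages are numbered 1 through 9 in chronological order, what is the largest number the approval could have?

8

The approval must come before the vendor quote — 1 message forced after it.
Everything else can be placed before the approval in some valid order, so the approval can sit as late as position 9 − 1 = 8.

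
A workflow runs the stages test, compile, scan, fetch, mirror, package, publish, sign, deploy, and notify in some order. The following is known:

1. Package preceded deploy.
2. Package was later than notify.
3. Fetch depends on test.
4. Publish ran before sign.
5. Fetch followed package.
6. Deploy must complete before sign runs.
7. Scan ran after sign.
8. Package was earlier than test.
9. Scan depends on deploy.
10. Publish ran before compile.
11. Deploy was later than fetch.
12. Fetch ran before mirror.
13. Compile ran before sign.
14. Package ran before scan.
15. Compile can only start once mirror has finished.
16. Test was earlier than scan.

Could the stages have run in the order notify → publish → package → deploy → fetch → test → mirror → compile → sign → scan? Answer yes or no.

The constraints require fetch before deploy, but in the proposed sequence deploy appears ahead of fetch. That one violation is enough.

no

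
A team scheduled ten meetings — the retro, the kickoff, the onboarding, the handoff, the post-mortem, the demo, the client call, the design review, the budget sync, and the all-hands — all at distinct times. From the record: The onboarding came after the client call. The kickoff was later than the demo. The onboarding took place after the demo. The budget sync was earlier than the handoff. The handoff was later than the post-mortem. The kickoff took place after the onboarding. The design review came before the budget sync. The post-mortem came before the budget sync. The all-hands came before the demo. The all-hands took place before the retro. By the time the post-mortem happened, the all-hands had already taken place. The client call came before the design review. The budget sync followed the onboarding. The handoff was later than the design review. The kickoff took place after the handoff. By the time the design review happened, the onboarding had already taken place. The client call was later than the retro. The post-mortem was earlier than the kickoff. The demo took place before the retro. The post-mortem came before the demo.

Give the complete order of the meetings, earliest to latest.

the all-hands, the post-mortem, the demo, the retro, the client call, the onboarding, the design review, the budget sync, the handoff, the kickoff

The constraints fix every adjacent pair, so only one ordering works:
the all-hands → the post-mortem → the demo → the retro → the client call → the onboarding → the design review → the budget sync → the handoff → the kickoff.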